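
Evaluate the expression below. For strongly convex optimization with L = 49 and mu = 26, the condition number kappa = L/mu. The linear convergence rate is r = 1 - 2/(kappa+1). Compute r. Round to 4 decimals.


Step 1: Compute the condition number.
kappa = L/mu = 49/26 = 1.8846
Step 2: Compute the convergence rate.
r = 1 - 2/(kappa + 1) = 1 - 2*mu/(L + mu) = (L - mu)/(L + mu) = 23/75 = 0.3067


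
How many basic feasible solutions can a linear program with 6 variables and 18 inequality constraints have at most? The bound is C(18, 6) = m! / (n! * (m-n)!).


Each vertex corresponds to some choice of n active constraints out of m, so the number of vertices is at most C(m, n) = m! / (n!(m-n)!).
m = 18, n = 6
Numerator: 18 * 17 * 16 * 15 * 14 * 13
Denominator: 6! = 720
C(18, 6) = 18564


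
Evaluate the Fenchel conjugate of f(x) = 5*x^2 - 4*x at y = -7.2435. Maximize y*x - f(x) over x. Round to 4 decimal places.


f*(y) = sup_x {y*x - a*x^2 - b*x} = sup_x {(y-b)*x - a*x^2}
FOC: (y - b) - 2a*x = 0 => x* = (y - b)/(2a)
x* = (-7.2435 + 4)/(2*5) = -0.3244
f*(-7.2435) = (y-b)^2/(4a) = (-7.2435 + 4)^2/(4*5)
= 10.5203/20 = 0.526


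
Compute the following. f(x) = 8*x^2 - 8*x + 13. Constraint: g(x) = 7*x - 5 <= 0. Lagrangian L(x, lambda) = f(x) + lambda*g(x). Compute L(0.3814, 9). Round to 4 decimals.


Step 1: Evaluate f(x).
f(0.3814) = 8*0.3814^2 - 8*0.3814 + 13 = 11.1125
Step 2: Evaluate g(x).
g(0.3814) = 7*0.3814 - 5 = -2.3302
Step 3: Compute Lagrangian.
L = 11.1125 + 9*-2.3302 = -9.8593


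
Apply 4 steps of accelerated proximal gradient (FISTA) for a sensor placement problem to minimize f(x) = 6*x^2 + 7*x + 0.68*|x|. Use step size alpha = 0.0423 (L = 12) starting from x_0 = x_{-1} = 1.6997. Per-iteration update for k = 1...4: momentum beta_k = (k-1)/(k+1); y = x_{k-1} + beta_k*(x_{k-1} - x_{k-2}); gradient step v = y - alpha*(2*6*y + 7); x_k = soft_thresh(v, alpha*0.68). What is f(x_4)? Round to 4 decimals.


FISTA on f(x) = 6*x^2 + 7*x + 0.68*|x|
L = 12, alpha = 0.0423
Iteration 1: beta = 0.0, y = 1.6997 + 0.0*(1.6997 - 1.6997) = 1.6997
  grad(y) = 27.3964, v = y - alpha*grad = 0.5408
  prox(v) = soft_thresh(0.5408, 0.0288) = 0.5121
Iteration 2: beta = 0.3333, y = 0.5121 + 0.3333*(0.5121 - 1.6997) = 0.1162
  grad(y) = 8.3943, v = y - alpha*grad = -0.2389
  prox(v) = soft_thresh(-0.2389, 0.0288) = -0.2101
Iteration 3: beta = 0.5, y = -0.2101 + 0.5*(-0.2101 - 0.5121) = -0.5712
  grad(y) = 0.1454, v = y - alpha*grad = -0.5774
  prox(v) = soft_thresh(-0.5774, 0.0288) = -0.5486
Iteration 4: beta = 0.6, y = -0.5486 + 0.6*(-0.5486 + 0.2101) = -0.7517
  grad(y) = -2.0203, v = y - alpha*grad = -0.6662
  prox(v) = soft_thresh(-0.6662, 0.0288) = -0.6375
f(x_4) = 6*(-0.6375)^2 + 7*(-0.6375) + 0.68*|-0.6375| = -1.5906


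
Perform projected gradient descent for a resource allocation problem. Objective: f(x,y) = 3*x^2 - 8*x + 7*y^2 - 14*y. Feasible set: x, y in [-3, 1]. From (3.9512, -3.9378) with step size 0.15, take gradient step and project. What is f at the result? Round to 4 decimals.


Step 1: Compute gradient at (3.9512, -3.9378).
grad_x = 2*3*3.9512 - 8 = 15.7072
grad_y = 2*7*-3.9378 - 14 = -69.1292
Step 2: Gradient step.
x_raw = 3.9512 - 0.15*15.7072 = 1.5951
y_raw = -3.9378 - 0.15*-69.1292 = 6.4316
Step 3: Project onto [-3, 1].
x_proj = clip(1.5951) = 1.0
y_proj = clip(6.4316) = 1.0
Step 4: Evaluate f.
f(1.0, 1.0) = -12.0


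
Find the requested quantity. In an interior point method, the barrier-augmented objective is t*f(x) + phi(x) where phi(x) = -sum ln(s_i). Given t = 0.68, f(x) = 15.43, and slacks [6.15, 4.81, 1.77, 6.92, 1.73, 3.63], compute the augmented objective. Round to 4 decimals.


Step 1: Compute log-barrier.
ln values: [1.8165, 1.5707, 0.571, 1.9344, 0.5481, 1.2892]
phi = -(1.8165 + 1.5707 + 0.571 + 1.9344 + 0.5481 + 1.2892) = -7.7299
Step 2: Compute augmented objective.
t*f(x) = 0.68*15.43 = 10.4924
Total = 10.4924 - 7.7299 = 2.7625


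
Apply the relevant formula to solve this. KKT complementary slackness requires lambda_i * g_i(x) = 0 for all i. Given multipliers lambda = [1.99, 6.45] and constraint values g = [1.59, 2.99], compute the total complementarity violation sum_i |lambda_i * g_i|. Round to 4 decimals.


KKT complementary slackness check:
lambda_1 * g_1 = 1.99 * 1.59 = 3.1641
lambda_2 * g_2 = 6.45 * 2.99 = 19.2855
Total violation = 3.1641 + 19.2855 = 22.4496


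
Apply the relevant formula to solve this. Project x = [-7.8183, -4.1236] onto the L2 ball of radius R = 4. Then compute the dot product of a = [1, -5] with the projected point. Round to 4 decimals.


Step 1: Compute ||x|| (intermediates to 6 decimals).
||x|| = sqrt((-7.8183)^2 + (-4.1236)^2) = 8.839111
Step 2: Project.
Since ||x|| > R, scale = R/||x|| = 4/8.839111 = 0.452534, proj(x) = scale * x
proj(x) = [-3.538047, -1.866069]
Step 3: Dot product.
a^T * proj(x) = 1*(-3.538047) - 5*(-1.866069) = 5.7923


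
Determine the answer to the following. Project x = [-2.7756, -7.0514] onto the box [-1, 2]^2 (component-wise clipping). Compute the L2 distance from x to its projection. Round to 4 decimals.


Project each component onto [-1, 2].
clip(-2.7756) = -1.0, clip(-7.0514) = -1.0
Projection = [-1.0, -1.0]
Squared diffs: [3.1528, 36.6194]
Distance = sqrt(39.7722) = 6.3065


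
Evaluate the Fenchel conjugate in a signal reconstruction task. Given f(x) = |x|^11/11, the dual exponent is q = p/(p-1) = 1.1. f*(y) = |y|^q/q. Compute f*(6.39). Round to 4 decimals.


The conjugate exponent q satisfies 1/p + 1/q = 1.
p = 11, so q = 11/(11 - 1) = 1.1
|y|^q = 6.39^1.1 = 7.6922
f*(6.39) = 7.6922 / 1.1 = 6.9929


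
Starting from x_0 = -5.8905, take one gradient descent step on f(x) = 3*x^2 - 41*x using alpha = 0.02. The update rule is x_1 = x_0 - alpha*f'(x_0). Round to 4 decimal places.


We compute the gradient at x_0 and apply the update.
f'(x) = 6*x - 41
f'(-5.8905) = 6*-5.8905 - 41 = -76.343
x_1 = -5.8905 - 0.02*-76.343 = -4.3636


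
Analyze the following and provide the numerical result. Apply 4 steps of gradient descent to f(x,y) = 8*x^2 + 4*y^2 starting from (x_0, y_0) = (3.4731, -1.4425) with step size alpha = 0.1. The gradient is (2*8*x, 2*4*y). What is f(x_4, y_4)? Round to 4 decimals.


Gradient descent on f(x,y) = 8*x^2 + 4*y^2.
Starting point: (3.4731, -1.4425), alpha = 0.1
Step 1: grad_x = 2*8*3.4731 = 55.5696, grad_y = 2*4*-1.4425 = -11.54
  x_1 = 3.4731 - 0.1*55.5696 = -2.0839
  y_1 = -1.4425 - 0.1*-11.54 = -0.2885
Step 2: grad_x = 2*8*-2.0839 = -33.3418, grad_y = 2*4*-0.2885 = -2.308
  x_2 = -2.0839 - 0.1*-33.3418 = 1.2503
  y_2 = -0.2885 - 0.1*-2.308 = -0.0577
Step 3: grad_x = 2*8*1.2503 = 20.0051, grad_y = 2*4*-0.0577 = -0.4616
  x_3 = 1.2503 - 0.1*20.0051 = -0.7502
  y_3 = -0.0577 - 0.1*-0.4616 = -0.0115
Step 4: grad_x = 2*8*-0.7502 = -12.003, grad_y = 2*4*-0.0115 = -0.0923
  x_4 = -0.7502 - 0.1*-12.003 = 0.4501
  y_4 = -0.0115 - 0.1*-0.0923 = -0.0023
f(0.4501, -0.0023) = 8*0.4501^2 + 4*(-0.0023)^2 = 1.6208


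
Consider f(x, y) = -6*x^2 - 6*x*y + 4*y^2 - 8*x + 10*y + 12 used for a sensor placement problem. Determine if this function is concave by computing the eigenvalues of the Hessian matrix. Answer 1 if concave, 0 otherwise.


The Hessian of f(x,y) = -6*x^2 - 6*x*y + 4*y^2 - 8*x + 10*y + 12 is:
H = [[-12, -6], [-6, 8]]
Trace = -12 + 8 = -4
Determinant = -12*8 - (-6)^2 = -132
Discriminant = (-4)^2 - 4*-132 = 544.0
Eigenvalues: lambda_1 = -13.6619, lambda_2 = 9.6619
The function is not concave.

0


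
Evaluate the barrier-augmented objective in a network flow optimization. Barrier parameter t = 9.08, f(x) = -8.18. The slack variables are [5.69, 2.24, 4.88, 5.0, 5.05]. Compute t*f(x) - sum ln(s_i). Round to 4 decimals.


Step 1: Compute log-barrier.
ln values: [1.7387, 0.8065, 1.5851, 1.6094, 1.6194]
phi = -(1.7387 + 0.8065 + 1.5851 + 1.6094 + 1.6194) = -7.3592
Step 2: Compute augmented objective.
t*f(x) = 9.08*-8.18 = -74.2744
Total = -74.2744 - 7.3592 = -81.6336


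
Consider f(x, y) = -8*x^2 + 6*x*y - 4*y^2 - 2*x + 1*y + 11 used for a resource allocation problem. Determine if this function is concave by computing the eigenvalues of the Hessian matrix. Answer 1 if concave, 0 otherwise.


The Hessian of f(x,y) = -8*x^2 + 6*x*y - 4*y^2 - 2*x + 1*y + 11 is:
H = [[-16, 6], [6, -8]]
Trace = -16 - 8 = -24
Determinant = -16*-8 - (6)^2 = 92
Discriminant = (-24)^2 - 4*92 = 208.0
Eigenvalues: lambda_1 = -19.2111, lambda_2 = -4.7889
The function is concave.

1


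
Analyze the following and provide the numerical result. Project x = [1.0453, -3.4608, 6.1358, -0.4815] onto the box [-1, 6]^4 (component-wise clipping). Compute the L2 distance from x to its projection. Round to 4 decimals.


Project each component onto [-1, 6].
clip(1.0453) = 1.0453, clip(-3.4608) = -1.0, clip(6.1358) = 6.0, clip(-0.4815) = -0.4815
Projection = [1.0453, -1.0, 6.0, -0.4815]
Squared diffs: [0.0, 6.0555, 0.0184, 0.0]
Distance = sqrt(6.0739) = 2.4645


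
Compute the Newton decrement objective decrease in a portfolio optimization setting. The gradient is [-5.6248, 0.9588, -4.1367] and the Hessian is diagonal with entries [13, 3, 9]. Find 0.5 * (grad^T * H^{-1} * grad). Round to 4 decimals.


Step 1: H is diagonal, so H^(-1) * g = [-0.4327, 0.3196, -0.4596].
Step 2: g^T H^(-1) g = sum_i g_i^2 / H_ii
  = (-5.6248)^2/13 + (0.9588)^2/3 + (-4.1367)^2/9
  = 2.4337 + 0.3064 + 1.9014 = 4.6415
Step 3: Objective decrease = 0.5 * g^T H^(-1) g = 2.3208


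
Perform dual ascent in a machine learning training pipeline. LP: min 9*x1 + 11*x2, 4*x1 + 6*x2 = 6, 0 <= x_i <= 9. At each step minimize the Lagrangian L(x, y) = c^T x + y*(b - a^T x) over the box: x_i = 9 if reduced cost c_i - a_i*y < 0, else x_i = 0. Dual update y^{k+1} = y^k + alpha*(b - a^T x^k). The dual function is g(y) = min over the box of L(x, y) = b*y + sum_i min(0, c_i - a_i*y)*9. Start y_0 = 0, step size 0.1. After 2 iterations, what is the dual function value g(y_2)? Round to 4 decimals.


Dual ascent for LP: min 9*x1 + 11*x2, 4*x1 + 6*x2 = 6, 0 <= x_i <= 9
Step 1: y^k = 0.0, reduced costs: (9.0, 11.0)
  x^k = (0.0, 0.0), subgradient = b - a^T x = 6.0
  y^{k+1} = 0.0 + 0.1*6.0 = 0.6
Step 2: y^k = 0.6, reduced costs: (6.6, 7.4)
  x^k = (0.0, 0.0), subgradient = b - a^T x = 6.0
  y^{k+1} = 0.6 + 0.1*6.0 = 1.2
Dual objective at y_2 = 1.2: reduced costs (4.2, 3.8), box minimizer x = (0.0, 0.0)
g(y_2) = b*y + (c1 - a1*y)*x1 + (c2 - a2*y)*x2 = 6*1.2 + 4.2*0.0 + 3.8*0.0 = 7.2 + 0.0 + 0.0 = 7.2


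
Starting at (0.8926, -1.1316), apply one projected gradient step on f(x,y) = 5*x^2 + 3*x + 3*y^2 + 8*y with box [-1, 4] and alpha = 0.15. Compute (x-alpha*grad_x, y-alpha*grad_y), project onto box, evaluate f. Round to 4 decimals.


Step 1: Compute gradient at (0.8926, -1.1316).
grad_x = 2*5*0.8926 + 3 = 11.926
grad_y = 2*3*-1.1316 + 8 = 1.2104
Step 2: Gradient step.
x_raw = 0.8926 - 0.15*11.926 = -0.8963
y_raw = -1.1316 - 0.15*1.2104 = -1.3132
Step 3: Project onto [-1, 4].
x_proj = clip(-0.8963) = -0.8963
y_proj = clip(-1.3132) = -1.0
Step 4: Evaluate f.
f(-0.8963, -1.0) = -3.6721


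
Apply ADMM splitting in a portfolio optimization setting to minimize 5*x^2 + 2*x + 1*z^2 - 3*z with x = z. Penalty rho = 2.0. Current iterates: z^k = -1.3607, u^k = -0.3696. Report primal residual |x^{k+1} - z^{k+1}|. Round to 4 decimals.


ADMM iteration with rho = 2.0, z^k = -1.3607, u^k = -0.3696
Step 1: x-update.
Minimize 5*x^2 + 2*x + (2.0/2)*(x + 1.3607 - 0.3696)^2
FOC: (2*5 + 2.0)*x = -2 + 2.0*(-1.3607 + 0.3696)
x^{k+1} = -0.3319
Step 2: z-update.
Minimize 1*z^2 - 3*z + (2.0/2)*(-0.3319 - z - 0.3696)^2
FOC: (2*1 + 2.0)*z = 3 + 2.0*(-0.3319 - 0.3696)
z^{k+1} = 0.3993
Step 3: u-update.
u^{k+1} = -0.3696 - 0.3319 - 0.3993 = -1.1007
Step 4: Primal residual = |-0.3319 - 0.3993| = 0.7311


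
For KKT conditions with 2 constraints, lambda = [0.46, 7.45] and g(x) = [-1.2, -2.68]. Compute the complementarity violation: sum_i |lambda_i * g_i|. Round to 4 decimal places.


KKT complementary slackness check:
lambda_1 * g_1 = 0.46 * -1.2 = -0.552
lambda_2 * g_2 = 7.45 * -2.68 = -19.966
Total violation = 0.552 + 19.966 = 20.518


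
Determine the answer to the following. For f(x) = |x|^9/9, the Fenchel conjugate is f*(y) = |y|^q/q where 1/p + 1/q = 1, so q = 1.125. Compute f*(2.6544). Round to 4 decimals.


The conjugate exponent q satisfies 1/p + 1/q = 1.
p = 9, so q = 9/(9 - 1) = 1.125
|y|^q = 2.6544^1.125 = 2.9989
f*(2.6544) = 2.9989 / 1.125 = 2.6657


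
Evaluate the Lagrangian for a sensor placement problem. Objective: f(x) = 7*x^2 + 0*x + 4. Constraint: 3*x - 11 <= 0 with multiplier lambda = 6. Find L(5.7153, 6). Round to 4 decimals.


Step 1: Evaluate f(x).
f(5.7153) = 7*5.7153^2 + 0*5.7153 + 4 = 232.6526
Step 2: Evaluate g(x).
g(5.7153) = 3*5.7153 - 11 = 6.1459
Step 3: Compute Lagrangian.
L = 232.6526 + 6*6.1459 = 269.528


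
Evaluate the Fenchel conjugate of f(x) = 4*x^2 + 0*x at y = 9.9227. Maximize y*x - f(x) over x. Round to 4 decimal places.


f*(y) = sup_x {y*x - a*x^2 - b*x} = sup_x {(y-b)*x - a*x^2}
FOC: (y - b) - 2a*x = 0 => x* = (y - b)/(2a)
x* = (9.9227 - 0)/(2*4) = 1.2403
f*(9.9227) = (y-b)^2/(4a) = (9.9227 - 0)^2/(4*4)
= 98.46/16 = 6.1537


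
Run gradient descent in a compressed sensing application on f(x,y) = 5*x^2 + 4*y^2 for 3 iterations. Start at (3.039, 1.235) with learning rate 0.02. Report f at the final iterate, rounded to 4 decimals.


Gradient descent on f(x,y) = 5*x^2 + 4*y^2.
Starting point: (3.039, 1.235), alpha = 0.02
Step 1: grad_x = 2*5*3.039 = 30.39, grad_y = 2*4*1.235 = 9.88
  x_1 = 3.039 - 0.02*30.39 = 2.4312
  y_1 = 1.235 - 0.02*9.88 = 1.0374
Step 2: grad_x = 2*5*2.4312 = 24.312, grad_y = 2*4*1.0374 = 8.2992
  x_2 = 2.4312 - 0.02*24.312 = 1.945
  y_2 = 1.0374 - 0.02*8.2992 = 0.8714
Step 3: grad_x = 2*5*1.945 = 19.4496, grad_y = 2*4*0.8714 = 6.9713
  x_3 = 1.945 - 0.02*19.4496 = 1.556
  y_3 = 0.8714 - 0.02*6.9713 = 0.732
f(1.556, 0.732) = 5*1.556^2 + 4*0.732^2 = 14.2484


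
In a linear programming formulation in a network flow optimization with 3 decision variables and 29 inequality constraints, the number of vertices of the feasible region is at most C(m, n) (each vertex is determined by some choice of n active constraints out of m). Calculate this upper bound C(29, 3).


Each vertex corresponds to some choice of n active constraints out of m, so the number of vertices is at most C(m, n) = m! / (n!(m-n)!).
m = 29, n = 3
Numerator: 29 * 28 * 27
Denominator: 3! = 6
C(29, 3) = 3654


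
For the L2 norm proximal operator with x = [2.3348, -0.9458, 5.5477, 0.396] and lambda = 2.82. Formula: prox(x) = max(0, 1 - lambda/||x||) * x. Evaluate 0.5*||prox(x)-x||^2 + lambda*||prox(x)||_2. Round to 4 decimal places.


Step 1: Compute ||x||.
||x|| = 6.1057
Step 2: Compute scaling factor.
scale = max(0, 1 - 2.82/6.1057) = 0.5381
Step 3: prox(x) = [1.2564, -0.509, 2.9854, 0.2131]
||prox(x)|| = 3.2857
Step 4: Proximal objective.
0.5*||prox-x||^2 = 3.9762
lambda*||prox|| = 9.2657
Total = 13.2419


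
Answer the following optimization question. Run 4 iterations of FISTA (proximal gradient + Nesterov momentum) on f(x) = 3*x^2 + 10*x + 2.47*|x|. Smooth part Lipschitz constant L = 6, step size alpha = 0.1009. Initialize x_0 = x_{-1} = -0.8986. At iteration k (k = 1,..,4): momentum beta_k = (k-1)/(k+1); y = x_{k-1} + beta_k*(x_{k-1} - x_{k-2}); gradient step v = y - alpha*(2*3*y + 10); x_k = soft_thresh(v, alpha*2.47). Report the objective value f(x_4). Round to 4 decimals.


FISTA on f(x) = 3*x^2 + 10*x + 2.47*|x|
L = 6, alpha = 0.1009
Iteration 1: beta = 0.0, y = -0.8986 + 0.0*(-0.8986 + 0.8986) = -0.8986
  grad(y) = 4.6084, v = y - alpha*grad = -1.3636
  prox(v) = soft_thresh(-1.3636, 0.2492) = -1.1144
Iteration 2: beta = 0.3333, y = -1.1144 + 0.3333*(-1.1144 + 0.8986) = -1.1863
  grad(y) = 2.8823, v = y - alpha*grad = -1.4771
  prox(v) = soft_thresh(-1.4771, 0.2492) = -1.2279
Iteration 3: beta = 0.5, y = -1.2279 + 0.5*(-1.2279 + 1.1144) = -1.2846
  grad(y) = 2.2921, v = y - alpha*grad = -1.5159
  prox(v) = soft_thresh(-1.5159, 0.2492) = -1.2667
Iteration 4: beta = 0.6, y = -1.2667 + 0.6*(-1.2667 + 1.2279) = -1.29
  grad(y) = 2.2601, v = y - alpha*grad = -1.518
  prox(v) = soft_thresh(-1.518, 0.2492) = -1.2688
f(x_4) = 3*(-1.2688)^2 + 10*(-1.2688) + 2.47*|-1.2688| = -4.7245


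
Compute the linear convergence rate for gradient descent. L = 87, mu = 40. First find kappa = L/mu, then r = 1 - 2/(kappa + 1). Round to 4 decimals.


Step 1: Compute the condition number.
kappa = L/mu = 87/40 = 2.175
Step 2: Compute the convergence rate.
r = 1 - 2/(kappa + 1) = 1 - 2*mu/(L + mu) = (L - mu)/(L + mu) = 47/127 = 0.3701


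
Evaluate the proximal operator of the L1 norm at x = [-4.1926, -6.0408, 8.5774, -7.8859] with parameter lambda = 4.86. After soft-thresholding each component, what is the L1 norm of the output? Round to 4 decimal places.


Soft-thresholding with lambda = 4.86:
prox(-4.1926) = sign(-4.1926)*max(|-4.1926| - 4.86, 0) = 0.0
prox(-6.0408) = sign(-6.0408)*max(|-6.0408| - 4.86, 0) = -1.1808
prox(8.5774) = sign(8.5774)*max(|8.5774| - 4.86, 0) = 3.7174
prox(-7.8859) = sign(-7.8859)*max(|-7.8859| - 4.86, 0) = -3.0259
prox(x) = [0.0, -1.1808, 3.7174, -3.0259]
||prox(x)||_1 = 0.0 + 1.1808 + 3.7174 + 3.0259 = 7.9241


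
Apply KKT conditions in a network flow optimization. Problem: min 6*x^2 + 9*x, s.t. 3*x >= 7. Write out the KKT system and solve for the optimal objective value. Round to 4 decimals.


Step 1: Try lambda = 0 (constraint inactive).
x_unc = -9/(2*6) = -0.75
Check: 3*-0.75 = -2.25 < 7 -- violated!
Step 2: Constraint must be active: 3*x = 7
x* = 7/3 = 2.3333 (rounded; the exact value 7/3 is used below)
lambda = (2*6*(7/3) + 9)/3 = 12.3333
Step 3: Compute optimal value.
f(x*) = 6*(7/3)^2 + 9*(7/3) = 53.6667


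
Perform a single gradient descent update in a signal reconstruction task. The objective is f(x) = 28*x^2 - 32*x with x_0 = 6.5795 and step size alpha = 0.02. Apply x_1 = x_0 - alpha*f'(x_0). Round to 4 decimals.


We compute the gradient at x_0 and apply the update.
f'(x) = 56*x - 32
f'(6.5795) = 56*6.5795 - 32 = 336.452
x_1 = 6.5795 - 0.02*336.452 = -0.1495


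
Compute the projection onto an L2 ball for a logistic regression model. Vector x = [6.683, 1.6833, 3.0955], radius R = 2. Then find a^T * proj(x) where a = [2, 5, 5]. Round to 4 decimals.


Step 1: Compute ||x|| (intermediates to 6 decimals).
||x|| = sqrt(6.683^2 + 1.6833^2 + 3.0955^2) = 7.555006
Step 2: Project.
Since ||x|| > R, scale = R/||x|| = 2/7.555006 = 0.264725, proj(x) = scale * x
proj(x) = [1.769157, 0.445612, 0.819456]
Step 3: Dot product.
a^T * proj(x) = 2*1.769157 + 5*0.445612 + 5*0.819456 = 9.8637


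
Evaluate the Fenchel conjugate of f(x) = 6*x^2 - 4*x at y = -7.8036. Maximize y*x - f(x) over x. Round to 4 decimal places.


f*(y) = sup_x {y*x - a*x^2 - b*x} = sup_x {(y-b)*x - a*x^2}
FOC: (y - b) - 2a*x = 0 => x* = (y - b)/(2a)
x* = (-7.8036 + 4)/(2*6) = -0.317
f*(-7.8036) = (y-b)^2/(4a) = (-7.8036 + 4)^2/(4*6)
= 14.4674/24 = 0.6028


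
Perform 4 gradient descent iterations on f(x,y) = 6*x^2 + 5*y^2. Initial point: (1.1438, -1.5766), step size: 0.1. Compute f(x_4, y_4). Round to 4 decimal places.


Gradient descent on f(x,y) = 6*x^2 + 5*y^2.
Starting point: (1.1438, -1.5766), alpha = 0.1
Step 1: grad_x = 2*6*1.1438 = 13.7256, grad_y = 2*5*-1.5766 = -15.766
  x_1 = 1.1438 - 0.1*13.7256 = -0.2288
  y_1 = -1.5766 - 0.1*-15.766 = 0.0
Step 2: grad_x = 2*6*-0.2288 = -2.7451, grad_y = 2*5*0.0 = 0.0
  x_2 = -0.2288 - 0.1*-2.7451 = 0.0458
  y_2 = 0.0 - 0.1*0.0 = 0.0
Step 3: grad_x = 2*6*0.0458 = 0.549, grad_y = 2*5*0.0 = 0.0
  x_3 = 0.0458 - 0.1*0.549 = -0.0092
  y_3 = 0.0 - 0.1*0.0 = 0.0
Step 4: grad_x = 2*6*-0.0092 = -0.1098, grad_y = 2*5*0.0 = 0.0
  x_4 = -0.0092 - 0.1*-0.1098 = 0.0018
  y_4 = 0.0 - 0.1*0.0 = 0.0
f(0.0018, 0.0) = 6*0.0018^2 + 5*0.0^2 = 0.0


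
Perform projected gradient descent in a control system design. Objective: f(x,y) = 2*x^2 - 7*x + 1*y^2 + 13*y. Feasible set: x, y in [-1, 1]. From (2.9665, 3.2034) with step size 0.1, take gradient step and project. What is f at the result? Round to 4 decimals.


Step 1: Compute gradient at (2.9665, 3.2034).
grad_x = 2*2*2.9665 - 7 = 4.866
grad_y = 2*1*3.2034 + 13 = 19.4068
Step 2: Gradient step.
x_raw = 2.9665 - 0.1*4.866 = 2.4799
y_raw = 3.2034 - 0.1*19.4068 = 1.2627
Step 3: Project onto [-1, 1].
x_proj = clip(2.4799) = 1.0
y_proj = clip(1.2627) = 1.0
Step 4: Evaluate f.
f(1.0, 1.0) = 9.0


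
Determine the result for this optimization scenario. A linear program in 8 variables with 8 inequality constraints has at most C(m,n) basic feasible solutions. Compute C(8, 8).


Each vertex corresponds to some choice of n active constraints out of m, so the number of vertices is at most C(m, n) = m! / (n!(m-n)!).
m = 8, n = 8
Numerator: 8 * 7 * 6 * 5 * 4 * 3 * 2 * 1
Denominator: 8! = 40320
C(8, 8) = 1


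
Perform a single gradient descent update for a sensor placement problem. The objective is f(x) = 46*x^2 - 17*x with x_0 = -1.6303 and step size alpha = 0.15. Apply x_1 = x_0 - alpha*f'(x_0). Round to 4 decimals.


We compute the gradient at x_0 and apply the update.
f'(x) = 92*x - 17
f'(-1.6303) = 92*-1.6303 - 17 = -166.9876
x_1 = -1.6303 - 0.15*-166.9876 = 23.4178


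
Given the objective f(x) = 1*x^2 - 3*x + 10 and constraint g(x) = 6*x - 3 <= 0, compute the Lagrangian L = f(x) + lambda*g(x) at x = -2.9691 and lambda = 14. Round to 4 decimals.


Step 1: Evaluate f(x).
f(-2.9691) = 1*(-2.9691)^2 - 3*(-2.9691) + 10 = 27.7229
Step 2: Evaluate g(x).
g(-2.9691) = 6*-2.9691 - 3 = -20.8146
Step 3: Compute Lagrangian.
L = 27.7229 + 14*-20.8146 = -263.6815


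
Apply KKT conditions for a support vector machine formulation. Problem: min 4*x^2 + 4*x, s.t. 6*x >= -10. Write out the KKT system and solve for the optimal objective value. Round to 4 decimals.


Step 1: Try lambda = 0 (constraint inactive).
Stationarity: 2*4*x + 4 = 0
x* = -4/(2*4) = -0.5
Check constraint: 6*-0.5 = -3.0 >= -10 -- satisfied.
Step 2: Compute optimal value.
f(x*) = 4*(-0.5)^2 + 4*(-0.5) = -1.0


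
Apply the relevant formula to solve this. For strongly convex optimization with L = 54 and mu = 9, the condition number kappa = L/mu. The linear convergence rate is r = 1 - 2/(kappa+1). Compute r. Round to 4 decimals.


Step 1: Compute the condition number.
kappa = L/mu = 54/9 = 6.0
Step 2: Compute the convergence rate.
r = 1 - 2/(kappa + 1) = 1 - 2*mu/(L + mu) = (L - mu)/(L + mu) = 45/63 = 0.7143


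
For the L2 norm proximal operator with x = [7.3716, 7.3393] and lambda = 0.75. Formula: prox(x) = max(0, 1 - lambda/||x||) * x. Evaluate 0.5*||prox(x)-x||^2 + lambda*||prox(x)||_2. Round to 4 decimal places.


Step 1: Compute ||x||.
||x|| = 10.4022
Step 2: Compute scaling factor.
scale = max(0, 1 - 0.75/10.4022) = 0.9279
Step 3: prox(x) = [6.8401, 6.8101]
||prox(x)|| = 9.6522
Step 4: Proximal objective.
0.5*||prox-x||^2 = 0.2813
lambda*||prox|| = 7.2392
Total = 7.5204


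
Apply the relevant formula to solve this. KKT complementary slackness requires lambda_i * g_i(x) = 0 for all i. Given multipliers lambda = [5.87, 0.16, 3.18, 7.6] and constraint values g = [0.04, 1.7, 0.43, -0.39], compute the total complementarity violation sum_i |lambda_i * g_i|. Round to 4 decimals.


KKT complementary slackness check:
lambda_1 * g_1 = 5.87 * 0.04 = 0.2348
lambda_2 * g_2 = 0.16 * 1.7 = 0.272
lambda_3 * g_3 = 3.18 * 0.43 = 1.3674
lambda_4 * g_4 = 7.6 * -0.39 = -2.964
Total violation = 0.2348 + 0.272 + 1.3674 + 2.964 = 4.8382


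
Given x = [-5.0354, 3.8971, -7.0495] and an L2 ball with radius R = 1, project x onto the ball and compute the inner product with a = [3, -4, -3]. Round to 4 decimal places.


Step 1: Compute ||x|| (intermediates to 6 decimals).
||x|| = sqrt((-5.0354)^2 + 3.8971^2 + (-7.0495)^2) = 9.499373
Step 2: Project.
Since ||x|| > R, scale = R/||x|| = 1/9.499373 = 0.10527, proj(x) = scale * x
proj(x) = [-0.530077, 0.410248, -0.742101]
Step 3: Dot product.
a^T * proj(x) = 3*(-0.530077) - 4*0.410248 - 3*(-0.742101) = -1.0049


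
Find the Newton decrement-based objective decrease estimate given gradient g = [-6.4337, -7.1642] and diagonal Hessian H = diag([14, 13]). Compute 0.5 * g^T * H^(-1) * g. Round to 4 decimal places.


Step 1: H is diagonal, so H^(-1) * g = [-0.4596, -0.5511].
Step 2: g^T H^(-1) g = sum_i g_i^2 / H_ii
  = (-6.4337)^2/14 + (-7.1642)^2/13
  = 2.9566 + 3.9481 = 6.9047
Step 3: Objective decrease = 0.5 * g^T H^(-1) g = 3.4524


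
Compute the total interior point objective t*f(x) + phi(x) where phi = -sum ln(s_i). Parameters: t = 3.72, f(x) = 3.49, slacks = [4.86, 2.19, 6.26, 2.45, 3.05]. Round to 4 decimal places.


Step 1: Compute log-barrier.
ln values: [1.581, 0.7839, 1.8342, 0.8961, 1.1151]
phi = -(1.581 + 0.7839 + 1.8342 + 0.8961 + 1.1151) = -6.2103
Step 2: Compute augmented objective.
t*f(x) = 3.72*3.49 = 12.9828
Total = 12.9828 - 6.2103 = 6.7725


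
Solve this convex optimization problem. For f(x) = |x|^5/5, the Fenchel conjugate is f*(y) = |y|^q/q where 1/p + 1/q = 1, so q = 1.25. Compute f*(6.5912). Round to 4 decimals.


The conjugate exponent q satisfies 1/p + 1/q = 1.
p = 5, so q = 5/(5 - 1) = 1.25
|y|^q = 6.5912^1.25 = 10.561
f*(6.5912) = 10.561 / 1.25 = 8.4488


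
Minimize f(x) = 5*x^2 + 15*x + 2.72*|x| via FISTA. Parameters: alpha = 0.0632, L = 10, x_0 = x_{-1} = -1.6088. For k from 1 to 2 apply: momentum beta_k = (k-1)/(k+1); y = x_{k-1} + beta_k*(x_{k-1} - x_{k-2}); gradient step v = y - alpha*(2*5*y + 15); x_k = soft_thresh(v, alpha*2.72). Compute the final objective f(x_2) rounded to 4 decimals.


FISTA on f(x) = 5*x^2 + 15*x + 2.72*|x|
L = 10, alpha = 0.0632
Iteration 1: beta = 0.0, y = -1.6088 + 0.0*(-1.6088 + 1.6088) = -1.6088
  grad(y) = -1.088, v = y - alpha*grad = -1.54
  prox(v) = soft_thresh(-1.54, 0.1719) = -1.3681
Iteration 2: beta = 0.3333, y = -1.3681 + 0.3333*(-1.3681 + 1.6088) = -1.2879
  grad(y) = 2.1209, v = y - alpha*grad = -1.422
  prox(v) = soft_thresh(-1.422, 0.1719) = -1.25
f(x_2) = 5*(-1.25)^2 + 15*(-1.25) + 2.72*|-1.25| = -7.5375


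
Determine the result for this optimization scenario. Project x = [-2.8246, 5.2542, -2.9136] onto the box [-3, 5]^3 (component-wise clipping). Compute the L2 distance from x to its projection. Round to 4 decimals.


Project each component onto [-3, 5].
clip(-2.8246) = -2.8246, clip(5.2542) = 5.0, clip(-2.9136) = -2.9136
Projection = [-2.8246, 5.0, -2.9136]
Squared diffs: [0.0, 0.0646, 0.0]
Distance = sqrt(0.0646) = 0.2542


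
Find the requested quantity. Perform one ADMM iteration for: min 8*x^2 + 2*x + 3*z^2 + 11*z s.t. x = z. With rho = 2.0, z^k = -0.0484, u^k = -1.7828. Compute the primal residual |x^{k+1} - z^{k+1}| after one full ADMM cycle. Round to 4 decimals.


ADMM iteration with rho = 2.0, z^k = -0.0484, u^k = -1.7828
Step 1: x-update.
Minimize 8*x^2 + 2*x + (2.0/2)*(x + 0.0484 - 1.7828)^2
FOC: (2*8 + 2.0)*x = -2 + 2.0*(-0.0484 + 1.7828)
x^{k+1} = 0.0816
Step 2: z-update.
Minimize 3*z^2 + 11*z + (2.0/2)*(0.0816 - z - 1.7828)^2
FOC: (2*3 + 2.0)*z = -11 + 2.0*(0.0816 - 1.7828)
z^{k+1} = -1.8003
Step 3: u-update.
u^{k+1} = -1.7828 + 0.0816 + 1.8003 = 0.0991
Step 4: Primal residual = |0.0816 + 1.8003| = 1.8819


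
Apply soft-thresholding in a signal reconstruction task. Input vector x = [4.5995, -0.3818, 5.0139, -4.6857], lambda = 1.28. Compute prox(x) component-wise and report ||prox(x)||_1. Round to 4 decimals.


Soft-thresholding with lambda = 1.28:
prox(4.5995) = sign(4.5995)*max(|4.5995| - 1.28, 0) = 3.3195
prox(-0.3818) = sign(-0.3818)*max(|-0.3818| - 1.28, 0) = 0.0
prox(5.0139) = sign(5.0139)*max(|5.0139| - 1.28, 0) = 3.7339
prox(-4.6857) = sign(-4.6857)*max(|-4.6857| - 1.28, 0) = -3.4057
prox(x) = [3.3195, 0.0, 3.7339, -3.4057]
||prox(x)||_1 = 3.3195 + 0.0 + 3.7339 + 3.4057 = 10.4591


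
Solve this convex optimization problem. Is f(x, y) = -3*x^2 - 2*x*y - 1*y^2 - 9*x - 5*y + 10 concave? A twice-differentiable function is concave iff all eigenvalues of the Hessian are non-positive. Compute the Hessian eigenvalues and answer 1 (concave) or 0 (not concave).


The Hessian of f(x,y) = -3*x^2 - 2*x*y - 1*y^2 - 9*x - 5*y + 10 is:
H = [[-6, -2], [-2, -2]]
Trace = -6 - 2 = -8
Determinant = -6*-2 - (-2)^2 = 8
Discriminant = (-8)^2 - 4*8 = 32.0
Eigenvalues: lambda_1 = -6.8284, lambda_2 = -1.1716
The function is concave.

1


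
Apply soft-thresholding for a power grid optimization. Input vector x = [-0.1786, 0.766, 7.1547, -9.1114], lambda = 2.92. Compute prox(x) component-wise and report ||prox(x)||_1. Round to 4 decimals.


Soft-thresholding with lambda = 2.92:
prox(-0.1786) = sign(-0.1786)*max(|-0.1786| - 2.92, 0) = 0.0
prox(0.766) = sign(0.766)*max(|0.766| - 2.92, 0) = 0.0
prox(7.1547) = sign(7.1547)*max(|7.1547| - 2.92, 0) = 4.2347
prox(-9.1114) = sign(-9.1114)*max(|-9.1114| - 2.92, 0) = -6.1914
prox(x) = [0.0, 0.0, 4.2347, -6.1914]
||prox(x)||_1 = 0.0 + 0.0 + 4.2347 + 6.1914 = 10.4261


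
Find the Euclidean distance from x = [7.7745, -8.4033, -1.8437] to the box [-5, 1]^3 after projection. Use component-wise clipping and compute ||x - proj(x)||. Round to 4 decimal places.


Project each component onto [-5, 1].
clip(7.7745) = 1.0, clip(-8.4033) = -5.0, clip(-1.8437) = -1.8437
Projection = [1.0, -5.0, -1.8437]
Squared diffs: [45.8939, 11.5825, 0.0]
Distance = sqrt(57.4764) = 7.5813


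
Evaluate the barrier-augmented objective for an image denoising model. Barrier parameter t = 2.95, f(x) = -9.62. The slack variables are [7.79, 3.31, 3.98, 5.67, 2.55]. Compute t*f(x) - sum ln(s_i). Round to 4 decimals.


Step 1: Compute log-barrier.
ln values: [2.0528, 1.1969, 1.3813, 1.7352, 0.9361]
phi = -(2.0528 + 1.1969 + 1.3813 + 1.7352 + 0.9361) = -7.3024
Step 2: Compute augmented objective.
t*f(x) = 2.95*-9.62 = -28.379
Total = -28.379 - 7.3024 = -35.6814


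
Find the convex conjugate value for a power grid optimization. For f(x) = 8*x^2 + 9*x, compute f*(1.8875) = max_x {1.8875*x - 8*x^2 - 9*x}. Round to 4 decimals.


f*(y) = sup_x {y*x - a*x^2 - b*x} = sup_x {(y-b)*x - a*x^2}
FOC: (y - b) - 2a*x = 0 => x* = (y - b)/(2a)
x* = (1.8875 - 9)/(2*8) = -0.4445
f*(1.8875) = (y-b)^2/(4a) = (1.8875 - 9)^2/(4*8)
= 50.5877/32 = 1.5809


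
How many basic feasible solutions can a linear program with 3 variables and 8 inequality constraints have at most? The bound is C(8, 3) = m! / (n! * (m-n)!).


Each vertex corresponds to some choice of n active constraints out of m, so the number of vertices is at most C(m, n) = m! / (n!(m-n)!).
m = 8, n = 3
Numerator: 8 * 7 * 6
Denominator: 3! = 6
C(8, 3) = 56


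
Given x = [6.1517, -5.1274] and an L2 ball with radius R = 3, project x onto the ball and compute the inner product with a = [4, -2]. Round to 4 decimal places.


Step 1: Compute ||x|| (intermediates to 6 decimals).
||x|| = sqrt(6.1517^2 + (-5.1274)^2) = 8.008348
Step 2: Project.
Since ||x|| > R, scale = R/||x|| = 3/8.008348 = 0.374609, proj(x) = scale * x
proj(x) = [2.304482, -1.92077]
Step 3: Dot product.
a^T * proj(x) = 4*2.304482 - 2*(-1.92077) = 13.0595


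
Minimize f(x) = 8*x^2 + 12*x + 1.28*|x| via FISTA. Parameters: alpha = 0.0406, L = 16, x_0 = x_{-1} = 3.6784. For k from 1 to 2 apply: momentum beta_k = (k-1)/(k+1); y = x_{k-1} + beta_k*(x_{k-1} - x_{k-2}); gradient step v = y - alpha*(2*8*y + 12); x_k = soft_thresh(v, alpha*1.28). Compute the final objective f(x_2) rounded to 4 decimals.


FISTA on f(x) = 8*x^2 + 12*x + 1.28*|x|
L = 16, alpha = 0.0406
Iteration 1: beta = 0.0, y = 3.6784 + 0.0*(3.6784 - 3.6784) = 3.6784
  grad(y) = 70.8544, v = y - alpha*grad = 0.8017
  prox(v) = soft_thresh(0.8017, 0.052) = 0.7497
Iteration 2: beta = 0.3333, y = 0.7497 + 0.3333*(0.7497 - 3.6784) = -0.2265
  grad(y) = 8.3764, v = y - alpha*grad = -0.5666
  prox(v) = soft_thresh(-0.5666, 0.052) = -0.5146
f(x_2) = 8*(-0.5146)^2 + 12*(-0.5146) + 1.28*|-0.5146| = -3.398


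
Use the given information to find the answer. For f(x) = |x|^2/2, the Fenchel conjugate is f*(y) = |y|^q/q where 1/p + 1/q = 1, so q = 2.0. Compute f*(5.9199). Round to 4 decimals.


The conjugate exponent q satisfies 1/p + 1/q = 1.
p = 2, so q = 2/(2 - 1) = 2.0
|y|^q = 5.9199^2.0 = 35.0452
f*(5.9199) = 35.0452 / 2.0 = 17.5226


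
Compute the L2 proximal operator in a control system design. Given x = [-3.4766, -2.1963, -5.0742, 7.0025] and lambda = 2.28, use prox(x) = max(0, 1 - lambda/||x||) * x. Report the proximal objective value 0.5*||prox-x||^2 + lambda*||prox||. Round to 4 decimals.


Step 1: Compute ||x||.
||x|| = 9.5756
Step 2: Compute scaling factor.
scale = max(0, 1 - 2.28/9.5756) = 0.7619
Step 3: prox(x) = [-2.6488, -1.6734, -3.866, 5.3352]
||prox(x)|| = 7.2956
Step 4: Proximal objective.
0.5*||prox-x||^2 = 2.5992
lambda*||prox|| = 16.634
Total = 19.2333


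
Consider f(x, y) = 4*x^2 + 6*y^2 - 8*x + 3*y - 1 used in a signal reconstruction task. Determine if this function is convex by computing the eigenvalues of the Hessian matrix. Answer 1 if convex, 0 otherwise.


The Hessian of f(x,y) = 4*x^2 + 6*y^2 - 8*x + 3*y - 1 is:
H = [[8, 0], [0, 12]]
Trace = 8 + 12 = 20
Determinant = 8*12 - (0)^2 = 96
Discriminant = (20)^2 - 4*96 = 16.0
Eigenvalues: lambda_1 = 8.0, lambda_2 = 12.0
The function is convex.

1


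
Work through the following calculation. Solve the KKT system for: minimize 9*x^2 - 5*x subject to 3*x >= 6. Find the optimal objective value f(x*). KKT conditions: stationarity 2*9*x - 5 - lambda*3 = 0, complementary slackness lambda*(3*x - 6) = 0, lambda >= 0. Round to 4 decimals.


Step 1: Try lambda = 0 (constraint inactive).
x_unc = 5/(2*9) = 0.2778
Check: 3*0.2778 = 0.8334 < 6 -- violated!
Step 2: Constraint must be active: 3*x = 6
x* = 6/3 = 2.0
lambda = (2*9*2.0 - 5)/3 = 10.3333
Step 3: Compute optimal value.
f(x*) = 9*2.0^2 - 5*2.0 = 26.0


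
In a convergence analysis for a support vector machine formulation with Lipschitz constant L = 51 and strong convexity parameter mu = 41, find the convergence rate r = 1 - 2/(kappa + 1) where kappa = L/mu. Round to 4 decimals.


Step 1: Compute the condition number.
kappa = L/mu = 51/41 = 1.2439
Step 2: Compute the convergence rate.
r = 1 - 2/(kappa + 1) = 1 - 2*mu/(L + mu) = (L - mu)/(L + mu) = 10/92 = 0.1087


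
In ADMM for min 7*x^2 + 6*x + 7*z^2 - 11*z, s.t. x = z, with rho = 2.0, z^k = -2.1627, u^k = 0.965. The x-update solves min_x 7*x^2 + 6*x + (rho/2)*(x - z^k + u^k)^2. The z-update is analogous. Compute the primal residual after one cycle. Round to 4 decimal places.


ADMM iteration with rho = 2.0, z^k = -2.1627, u^k = 0.965
Step 1: x-update.
Minimize 7*x^2 + 6*x + (2.0/2)*(x + 2.1627 + 0.965)^2
FOC: (2*7 + 2.0)*x = -6 + 2.0*(-2.1627 - 0.965)
x^{k+1} = -0.766
Step 2: z-update.
Minimize 7*z^2 - 11*z + (2.0/2)*(-0.766 - z + 0.965)^2
FOC: (2*7 + 2.0)*z = 11 + 2.0*(-0.766 + 0.965)
z^{k+1} = 0.7124
Step 3: u-update.
u^{k+1} = 0.965 - 0.766 - 0.7124 = -0.5133
Step 4: Primal residual = |-0.766 - 0.7124| = 1.4783


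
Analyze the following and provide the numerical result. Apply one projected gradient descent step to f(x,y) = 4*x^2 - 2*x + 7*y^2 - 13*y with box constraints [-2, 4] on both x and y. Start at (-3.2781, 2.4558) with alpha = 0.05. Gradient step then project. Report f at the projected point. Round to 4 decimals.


Step 1: Compute gradient at (-3.2781, 2.4558).
grad_x = 2*4*-3.2781 - 2 = -28.2248
grad_y = 2*7*2.4558 - 13 = 21.3812
Step 2: Gradient step.
x_raw = -3.2781 - 0.05*-28.2248 = -1.8669
y_raw = 2.4558 - 0.05*21.3812 = 1.3867
Step 3: Project onto [-2, 4].
x_proj = clip(-1.8669) = -1.8669
y_proj = clip(1.3867) = 1.3867
Step 4: Evaluate f.
f(-1.8669, 1.3867) = 13.1081


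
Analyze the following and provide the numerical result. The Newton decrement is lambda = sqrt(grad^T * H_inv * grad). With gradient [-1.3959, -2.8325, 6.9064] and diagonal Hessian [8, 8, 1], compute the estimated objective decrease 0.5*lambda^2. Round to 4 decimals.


Step 1: H is diagonal, so H^(-1) * g = [-0.1745, -0.3541, 6.9064].
Step 2: g^T H^(-1) g = sum_i g_i^2 / H_ii
  = (-1.3959)^2/8 + (-2.8325)^2/8 + (6.9064)^2/1
  = 0.2436 + 1.0029 + 47.6984 = 48.9448
Step 3: Objective decrease = 0.5 * g^T H^(-1) g = 24.4724


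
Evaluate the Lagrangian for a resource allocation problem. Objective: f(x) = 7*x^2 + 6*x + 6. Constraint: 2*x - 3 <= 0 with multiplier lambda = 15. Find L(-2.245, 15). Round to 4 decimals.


Step 1: Evaluate f(x).
f(-2.245) = 7*(-2.245)^2 + 6*(-2.245) + 6 = 27.8102
Step 2: Evaluate g(x).
g(-2.245) = 2*-2.245 - 3 = -7.49
Step 3: Compute Lagrangian.
L = 27.8102 + 15*-7.49 = -84.5398


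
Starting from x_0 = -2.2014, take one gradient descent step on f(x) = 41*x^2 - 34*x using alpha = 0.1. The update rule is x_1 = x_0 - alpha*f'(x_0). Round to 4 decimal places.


We compute the gradient at x_0 and apply the update.
f'(x) = 82*x - 34
f'(-2.2014) = 82*-2.2014 - 34 = -214.5148
x_1 = -2.2014 - 0.1*-214.5148 = 19.2501


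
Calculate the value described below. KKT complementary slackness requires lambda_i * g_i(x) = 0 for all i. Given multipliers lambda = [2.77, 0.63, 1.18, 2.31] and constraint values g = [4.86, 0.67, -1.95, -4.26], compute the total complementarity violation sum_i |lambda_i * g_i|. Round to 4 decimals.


KKT complementary slackness check:
lambda_1 * g_1 = 2.77 * 4.86 = 13.4622
lambda_2 * g_2 = 0.63 * 0.67 = 0.4221
lambda_3 * g_3 = 1.18 * -1.95 = -2.301
lambda_4 * g_4 = 2.31 * -4.26 = -9.8406
Total violation = 13.4622 + 0.4221 + 2.301 + 9.8406 = 26.0259


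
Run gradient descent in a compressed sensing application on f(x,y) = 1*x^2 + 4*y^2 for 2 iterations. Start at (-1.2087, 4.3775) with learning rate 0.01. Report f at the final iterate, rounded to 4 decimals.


Gradient descent on f(x,y) = 1*x^2 + 4*y^2.
Starting point: (-1.2087, 4.3775), alpha = 0.01
Step 1: grad_x = 2*1*-1.2087 = -2.4174, grad_y = 2*4*4.3775 = 35.02
  x_1 = -1.2087 - 0.01*-2.4174 = -1.1845
  y_1 = 4.3775 - 0.01*35.02 = 4.0273
Step 2: grad_x = 2*1*-1.1845 = -2.3691, grad_y = 2*4*4.0273 = 32.2184
  x_2 = -1.1845 - 0.01*-2.3691 = -1.1608
  y_2 = 4.0273 - 0.01*32.2184 = 3.7051
f(-1.1608, 3.7051) = 1*(-1.1608)^2 + 4*3.7051^2 = 56.2591


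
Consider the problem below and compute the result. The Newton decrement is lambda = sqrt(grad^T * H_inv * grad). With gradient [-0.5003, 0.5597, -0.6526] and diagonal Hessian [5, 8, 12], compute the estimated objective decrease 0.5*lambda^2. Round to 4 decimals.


Step 1: H is diagonal, so H^(-1) * g = [-0.1001, 0.07, -0.0544].
Step 2: g^T H^(-1) g = sum_i g_i^2 / H_ii
  = (-0.5003)^2/5 + (0.5597)^2/8 + (-0.6526)^2/12
  = 0.0501 + 0.0392 + 0.0355 = 0.1247
Step 3: Objective decrease = 0.5 * g^T H^(-1) g = 0.0624


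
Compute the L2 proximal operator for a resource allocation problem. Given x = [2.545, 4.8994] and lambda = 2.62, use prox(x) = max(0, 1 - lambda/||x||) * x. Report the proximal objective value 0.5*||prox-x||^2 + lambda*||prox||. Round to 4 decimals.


Step 1: Compute ||x||.
||x|| = 5.521
Step 2: Compute scaling factor.
scale = max(0, 1 - 2.62/5.521) = 0.5254
Step 3: prox(x) = [1.3373, 2.5744]
||prox(x)|| = 2.901
Step 4: Proximal objective.
0.5*||prox-x||^2 = 3.4322
lambda*||prox|| = 7.6006
Total = 11.0327


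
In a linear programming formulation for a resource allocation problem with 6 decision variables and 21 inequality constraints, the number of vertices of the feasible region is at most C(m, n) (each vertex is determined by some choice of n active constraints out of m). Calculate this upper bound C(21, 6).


Each vertex corresponds to some choice of n active constraints out of m, so the number of vertices is at most C(m, n) = m! / (n!(m-n)!).
m = 21, n = 6
Numerator: 21 * 20 * 19 * 18 * 17 * 16
Denominator: 6! = 720
C(21, 6) = 54264


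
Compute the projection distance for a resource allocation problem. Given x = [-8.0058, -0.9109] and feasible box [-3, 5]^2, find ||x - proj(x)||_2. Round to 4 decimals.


Project each component onto [-3, 5].
clip(-8.0058) = -3.0, clip(-0.9109) = -0.9109
Projection = [-3.0, -0.9109]
Squared diffs: [25.058, 0.0]
Distance = sqrt(25.058) = 5.0058


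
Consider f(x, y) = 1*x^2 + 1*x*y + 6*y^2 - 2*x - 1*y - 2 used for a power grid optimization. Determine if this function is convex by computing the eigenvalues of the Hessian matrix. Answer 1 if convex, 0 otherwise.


The Hessian of f(x,y) = 1*x^2 + 1*x*y + 6*y^2 - 2*x - 1*y - 2 is:
H = [[2, 1], [1, 12]]
Trace = 2 + 12 = 14
Determinant = 2*12 - (1)^2 = 23
Discriminant = (14)^2 - 4*23 = 104.0
Eigenvalues: lambda_1 = 1.901, lambda_2 = 12.099
The function is convex.

1
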